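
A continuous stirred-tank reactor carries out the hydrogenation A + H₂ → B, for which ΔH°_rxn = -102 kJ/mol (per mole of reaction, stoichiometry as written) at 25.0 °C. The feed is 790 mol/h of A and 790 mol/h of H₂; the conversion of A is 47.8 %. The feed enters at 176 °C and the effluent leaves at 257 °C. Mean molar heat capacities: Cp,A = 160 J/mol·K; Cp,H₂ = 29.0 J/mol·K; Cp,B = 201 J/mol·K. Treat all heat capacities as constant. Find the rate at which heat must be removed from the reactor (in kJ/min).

Q_out = 423 kJ/min

Extent of reaction ξ = 0.478 × 790 = 377.62 mol/h
Reaction term: ξ·ΔH°_rxn = 377.62 × -102 = -38517 kJ/h
Sensible, feed 176→25 °C: -22546 kJ/h
Outlet flows (mol/h): A 412.38, H₂ 412.38, B 377.62
Sensible, products 25→257 °C: 35691 kJ/h
Q = ΔH = -25372 kJ/h = -7.0477 kW
Heat removed = 422.86 kJ/min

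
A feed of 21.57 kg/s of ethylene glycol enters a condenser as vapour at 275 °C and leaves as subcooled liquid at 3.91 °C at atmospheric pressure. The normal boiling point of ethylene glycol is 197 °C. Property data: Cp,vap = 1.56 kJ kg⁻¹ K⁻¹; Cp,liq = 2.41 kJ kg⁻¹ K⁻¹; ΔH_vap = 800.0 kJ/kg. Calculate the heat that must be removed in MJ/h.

vapour 275→197 °C: -121.68 kJ/kg
condensation at 197 °C: -800 kJ/kg
liquid 197→3.91 °C: -465.35 kJ/kg
Δh = -121.68 + -800 + -465.35 = -1387 kJ/kg
Q = ṁ·Δh = 21.57 kg/s × -1387 kJ/kg = -29918 kJ/s
|Q| = 29918 kW = 107710 MJ/h

Q_c = 108000 MJ/h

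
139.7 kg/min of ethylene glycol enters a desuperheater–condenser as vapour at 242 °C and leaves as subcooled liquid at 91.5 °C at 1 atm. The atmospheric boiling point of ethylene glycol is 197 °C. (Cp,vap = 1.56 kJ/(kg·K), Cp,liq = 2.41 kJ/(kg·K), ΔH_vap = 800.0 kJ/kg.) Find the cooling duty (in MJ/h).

Q_c = 9430 MJ/h

vapour 242→197 °C: -70.2 kJ/kg
condensation at 197 °C: -800 kJ/kg
liquid 197→91.5 °C: -254.26 kJ/kg
Δh = -70.2 + -800 + -254.26 = -1124.5 kJ/kg
Q = ṁ·Δh = 139.7 kg/min × -1124.5 kJ/kg = -157090 kJ/min
|Q| = 2618.1 kW = 9425.2 MJ/h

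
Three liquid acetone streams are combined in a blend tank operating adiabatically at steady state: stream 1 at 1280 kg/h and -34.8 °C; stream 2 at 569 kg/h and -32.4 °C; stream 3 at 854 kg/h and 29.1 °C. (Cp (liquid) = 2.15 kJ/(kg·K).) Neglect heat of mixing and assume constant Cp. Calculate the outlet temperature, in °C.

T_out = -14.1 °C

Energy balance with Q = 0: Σ ṁᵢCp,ᵢ(T_out − Tᵢ) = 0
T_out = Σ ṁᵢCp,ᵢTᵢ / Σ ṁᵢCp,ᵢ
      = -81976 / 5811.4 = -14.106 °C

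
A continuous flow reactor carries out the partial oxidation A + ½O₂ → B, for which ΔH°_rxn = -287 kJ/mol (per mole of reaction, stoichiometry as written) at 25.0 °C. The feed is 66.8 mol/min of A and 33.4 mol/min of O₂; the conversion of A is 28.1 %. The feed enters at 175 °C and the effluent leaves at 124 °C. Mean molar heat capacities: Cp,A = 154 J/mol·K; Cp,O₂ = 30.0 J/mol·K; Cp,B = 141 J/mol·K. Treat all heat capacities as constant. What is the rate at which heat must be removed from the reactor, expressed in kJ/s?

Q_out = 100 kJ/s

Extent of reaction ξ = 0.281 × 66.8 = 18.771 mol/min
Reaction term: ξ·ΔH°_rxn = 18.771 × -287 = -5387.2 kJ/min
Sensible, feed 175→25 °C: -1693.4 kJ/min
Outlet flows (mol/min): A 48.029, O₂ 24.015, B 18.771
Sensible, products 25→124 °C: 1065.6 kJ/min
Q = ΔH = -6015 kJ/min = -100.25 kW
Heat removed = 100.25 kJ/s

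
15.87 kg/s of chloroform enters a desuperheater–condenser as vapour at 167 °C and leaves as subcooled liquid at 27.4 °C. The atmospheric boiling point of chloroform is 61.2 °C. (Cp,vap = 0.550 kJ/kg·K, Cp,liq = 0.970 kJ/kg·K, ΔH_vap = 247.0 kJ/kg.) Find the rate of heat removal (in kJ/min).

Q_c = 322000 kJ/min

vapour 167→61.2 °C: -58.19 kJ/kg
condensation at 61.2 °C: -247 kJ/kg
liquid 61.2→27.4 °C: -32.786 kJ/kg
Δh = -58.19 + -247 + -32.786 = -337.98 kJ/kg
Q = ṁ·Δh = 15.87 kg/s × -337.98 kJ/kg = -5363.7 kJ/s
|Q| = 5363.7 kW = 321820 kJ/min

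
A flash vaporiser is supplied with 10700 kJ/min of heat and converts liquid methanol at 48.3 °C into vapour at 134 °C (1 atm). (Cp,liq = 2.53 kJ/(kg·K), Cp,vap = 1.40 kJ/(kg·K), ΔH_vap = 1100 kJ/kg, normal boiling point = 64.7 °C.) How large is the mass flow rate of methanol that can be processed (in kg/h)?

Δh = 2.53×(64.7−48.3) + 1100 + 1.40×(134−64.7) = 1238.5 kJ/kg
Q = 10700 kJ/min = 178.33 kJ/s = 642000 kJ/h
ṁ = Q/Δh = 642000 / 1238.5 = 518.36 kg/h

ṁ = 518 kg/h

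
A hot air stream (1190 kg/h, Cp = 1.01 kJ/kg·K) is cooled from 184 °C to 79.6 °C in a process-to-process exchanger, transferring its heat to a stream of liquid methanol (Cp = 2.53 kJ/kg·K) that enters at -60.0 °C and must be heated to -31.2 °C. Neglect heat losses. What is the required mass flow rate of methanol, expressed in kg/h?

Heat released by hot stream: Q = 1190 × 1.01 × (184 − 79.6) = 125480 kJ/h
Energy balance on cold side (adiabatic exchanger): Q = ṁ_c·Cp_c·(T_c,out − T_c,in)
ṁ_c = 125480 / [2.53 × (-31.2 − -60.0)] = 1722.1 kg/h

ṁ_c = 1720 kg/h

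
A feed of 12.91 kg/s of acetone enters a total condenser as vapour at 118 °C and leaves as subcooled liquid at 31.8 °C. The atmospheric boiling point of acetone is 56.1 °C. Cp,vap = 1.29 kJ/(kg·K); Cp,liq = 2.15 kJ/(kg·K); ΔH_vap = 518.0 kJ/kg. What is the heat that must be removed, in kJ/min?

vapour 118→56.1 °C: -79.851 kJ/kg
condensation at 56.1 °C: -518 kJ/kg
liquid 56.1→31.8 °C: -52.245 kJ/kg
Δh = -79.851 + -518 + -52.245 = -650.1 kJ/kg
Q = ṁ·Δh = 12.91 kg/s × -650.1 kJ/kg = -8392.7 kJ/s
|Q| = 8392.7 kW = 503560 kJ/min

Q_c = 504000 kJ/min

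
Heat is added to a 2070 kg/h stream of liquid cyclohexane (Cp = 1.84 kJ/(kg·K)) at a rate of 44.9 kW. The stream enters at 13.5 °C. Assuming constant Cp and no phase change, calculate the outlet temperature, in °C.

Q = 44.9 kW = 161640 kJ/h
ΔT = Q/(ṁ·Cp) = 161640/(2070×1.84) = 42.439 K
T_out = 13.5 + 42.439 = 55.939 °C

T_out = 55.9 °C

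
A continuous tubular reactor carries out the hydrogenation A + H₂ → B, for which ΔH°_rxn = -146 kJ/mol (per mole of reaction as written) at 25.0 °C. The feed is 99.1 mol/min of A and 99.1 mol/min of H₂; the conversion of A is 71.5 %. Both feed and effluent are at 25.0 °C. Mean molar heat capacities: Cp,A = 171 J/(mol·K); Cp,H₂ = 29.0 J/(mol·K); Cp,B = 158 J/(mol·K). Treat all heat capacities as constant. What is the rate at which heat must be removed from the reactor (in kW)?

Extent of reaction ξ = 0.715 × 99.1 = 70.856 mol/min
Reaction term: ξ·ΔH°_rxn = 70.856 × -146 = -10345 kJ/min
Q = ΔH = -10345 kJ/min = -172.42 kW
Heat removed = 172.42 kW

Q_out = 172 kW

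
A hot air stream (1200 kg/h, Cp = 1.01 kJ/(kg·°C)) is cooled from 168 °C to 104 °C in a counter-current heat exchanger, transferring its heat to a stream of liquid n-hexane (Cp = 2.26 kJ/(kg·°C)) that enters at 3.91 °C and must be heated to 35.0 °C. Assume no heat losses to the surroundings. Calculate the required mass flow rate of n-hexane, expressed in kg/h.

ṁ_c = 1100 kg/h

Heat released by hot stream: Q = 1200 × 1.01 × (168 − 104) = 77568 kJ/h
Energy balance on cold side (adiabatic exchanger): Q = ṁ_c·Cp_c·(T_c,out − T_c,in)
ṁ_c = 77568 / [2.26 × (35.0 − 3.91)] = 1104 kg/h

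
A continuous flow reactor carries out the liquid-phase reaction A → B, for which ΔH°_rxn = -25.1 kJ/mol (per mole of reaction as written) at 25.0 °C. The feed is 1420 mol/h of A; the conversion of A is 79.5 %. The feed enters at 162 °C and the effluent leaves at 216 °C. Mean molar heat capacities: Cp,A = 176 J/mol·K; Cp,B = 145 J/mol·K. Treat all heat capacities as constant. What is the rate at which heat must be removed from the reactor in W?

Q_out = 5980 W

Extent of reaction ξ = 0.795 × 1420 = 1128.9 mol/h
Reaction term: ξ·ΔH°_rxn = 1128.9 × -25.1 = -28335 kJ/h
Sensible, feed 162→25 °C: -34239 kJ/h
Outlet flows (mol/h): A 291.1, B 1128.9
Sensible, products 25→216 °C: 41051 kJ/h
Q = ΔH = -21524 kJ/h = -5.9789 kW
Heat removed = 5978.9 W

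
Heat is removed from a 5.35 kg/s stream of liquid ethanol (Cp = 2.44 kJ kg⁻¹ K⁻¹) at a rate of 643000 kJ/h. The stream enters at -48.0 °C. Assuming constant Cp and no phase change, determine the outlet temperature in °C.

Q = 643000 kJ/h = 178.61 kJ/s
ΔT = Q/(ṁ·Cp) = 178.61/(5.35×2.44) = 13.682 K
T_out = -48.0 − 13.682 = -61.682 °C

T_out = -61.7 °C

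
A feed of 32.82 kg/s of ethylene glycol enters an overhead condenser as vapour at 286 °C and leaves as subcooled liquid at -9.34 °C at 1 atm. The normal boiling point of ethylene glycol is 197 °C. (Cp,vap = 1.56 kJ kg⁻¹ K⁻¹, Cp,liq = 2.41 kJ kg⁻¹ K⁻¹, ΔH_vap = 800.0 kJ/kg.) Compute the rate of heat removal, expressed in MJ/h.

Q_c = 170000 MJ/h

vapour 286→197 °C: -138.84 kJ/kg
condensation at 197 °C: -800 kJ/kg
liquid 197→-9.34 °C: -497.28 kJ/kg
Δh = -138.84 + -800 + -497.28 = -1436.1 kJ/kg
Q = ṁ·Δh = 32.82 kg/s × -1436.1 kJ/kg = -47133 kJ/s
|Q| = 47133 kW = 169680 MJ/h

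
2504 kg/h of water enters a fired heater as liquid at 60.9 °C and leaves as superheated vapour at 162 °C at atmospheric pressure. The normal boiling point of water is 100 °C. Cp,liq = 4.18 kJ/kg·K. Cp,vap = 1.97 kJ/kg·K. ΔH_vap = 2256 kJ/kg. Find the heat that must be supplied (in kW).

liquid 60.9→100 °C: 163.44 kJ/kg
vaporisation at 100 °C: 2256 kJ/kg
vapour 100→162 °C: 122.14 kJ/kg
Δh = 163.44 + 2256 + 122.14 = 2541.6 kJ/kg
Q = ṁ·Δh = 2504 kg/h × 2541.6 kJ/kg = 6.3641e+06 kJ/h
|Q| = 1767.8 kW

Q = 1770 kW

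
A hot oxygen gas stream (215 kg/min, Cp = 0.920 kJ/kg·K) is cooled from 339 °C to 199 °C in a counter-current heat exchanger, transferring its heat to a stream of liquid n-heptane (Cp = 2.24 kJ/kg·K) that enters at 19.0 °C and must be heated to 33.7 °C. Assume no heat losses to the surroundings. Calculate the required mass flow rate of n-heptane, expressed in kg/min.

ṁ_c = 841 kg/min

Heat released by hot stream: Q = 215 × 0.920 × (339 − 199) = 27692 kJ/min
Energy balance on cold side (adiabatic exchanger): Q = ṁ_c·Cp_c·(T_c,out − T_c,in)
ṁ_c = 27692 / [2.24 × (33.7 − 19.0)] = 840.99 kg/min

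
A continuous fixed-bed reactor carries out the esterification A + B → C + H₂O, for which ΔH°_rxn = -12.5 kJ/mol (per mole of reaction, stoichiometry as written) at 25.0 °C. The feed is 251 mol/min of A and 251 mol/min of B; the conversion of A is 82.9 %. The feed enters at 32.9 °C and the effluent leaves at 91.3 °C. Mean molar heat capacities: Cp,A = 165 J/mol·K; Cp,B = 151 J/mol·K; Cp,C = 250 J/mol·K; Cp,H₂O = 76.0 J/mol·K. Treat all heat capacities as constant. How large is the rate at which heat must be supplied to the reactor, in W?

Extent of reaction ξ = 0.829 × 251 = 208.08 mol/min
Reaction term: ξ·ΔH°_rxn = 208.08 × -12.5 = -2601 kJ/min
Sensible, feed 32.9→25 °C: -626.6 kJ/min
Outlet flows (mol/min): A 42.921, B 42.921, C 208.08, H₂O 208.08
Sensible, products 25→91.3 °C: 5396.6 kJ/min
Q = ΔH = 2169 kJ/min = 36.15 kW
Heat supplied = 36150 W

Q_in = 36200 W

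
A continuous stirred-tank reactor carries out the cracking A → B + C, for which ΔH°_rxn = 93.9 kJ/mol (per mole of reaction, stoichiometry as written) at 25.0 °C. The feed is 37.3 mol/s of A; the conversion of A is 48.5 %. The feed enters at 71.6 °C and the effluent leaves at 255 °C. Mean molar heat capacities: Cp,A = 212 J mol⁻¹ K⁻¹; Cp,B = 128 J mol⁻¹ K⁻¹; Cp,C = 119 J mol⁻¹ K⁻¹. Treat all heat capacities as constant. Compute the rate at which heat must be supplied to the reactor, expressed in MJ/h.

Q_in = 11900 MJ/h

Extent of reaction ξ = 0.485 × 37.3 = 18.09 mol/s
Reaction term: ξ·ΔH°_rxn = 18.09 × 93.9 = 1698.7 kJ/s
Sensible, feed 71.6→25 °C: -368.49 kJ/s
Outlet flows (mol/s): A 19.209, B 18.09, C 18.09
Sensible, products 25→255 °C: 1964.4 kJ/s
Q = ΔH = 3294.6 kJ/s = 3294.6 kW
Heat supplied = 11860 MJ/h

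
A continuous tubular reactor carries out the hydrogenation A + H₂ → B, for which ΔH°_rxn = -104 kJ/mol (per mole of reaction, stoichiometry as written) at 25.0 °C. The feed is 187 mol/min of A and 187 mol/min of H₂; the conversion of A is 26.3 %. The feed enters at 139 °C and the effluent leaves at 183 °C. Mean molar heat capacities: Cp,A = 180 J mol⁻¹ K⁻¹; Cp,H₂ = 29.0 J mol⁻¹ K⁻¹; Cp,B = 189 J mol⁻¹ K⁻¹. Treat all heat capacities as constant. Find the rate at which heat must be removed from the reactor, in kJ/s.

Q_out = 59.2 kJ/s

Extent of reaction ξ = 0.263 × 187 = 49.181 mol/min
Reaction term: ξ·ΔH°_rxn = 49.181 × -104 = -5114.8 kJ/min
Sensible, feed 139→25 °C: -4455.5 kJ/min
Outlet flows (mol/min): A 137.82, H₂ 137.82, B 49.181
Sensible, products 25→183 °C: 6019.7 kJ/min
Q = ΔH = -3550.6 kJ/min = -59.176 kW
Heat removed = 59.176 kJ/s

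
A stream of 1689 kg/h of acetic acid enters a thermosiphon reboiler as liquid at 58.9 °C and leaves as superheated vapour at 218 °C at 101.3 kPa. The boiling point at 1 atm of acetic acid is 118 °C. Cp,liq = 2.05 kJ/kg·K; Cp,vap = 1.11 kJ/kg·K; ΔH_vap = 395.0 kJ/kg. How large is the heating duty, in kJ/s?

Q = 294 kJ/s

liquid 58.9→118 °C: 121.15 kJ/kg
vaporisation at 118 °C: 395 kJ/kg
vapour 118→218 °C: 111 kJ/kg
Δh = 121.15 + 395 + 111 = 627.15 kJ/kg
Q = ṁ·Δh = 1689 kg/h × 627.15 kJ/kg = 1.0593e+06 kJ/h
|Q| = 294.24 kW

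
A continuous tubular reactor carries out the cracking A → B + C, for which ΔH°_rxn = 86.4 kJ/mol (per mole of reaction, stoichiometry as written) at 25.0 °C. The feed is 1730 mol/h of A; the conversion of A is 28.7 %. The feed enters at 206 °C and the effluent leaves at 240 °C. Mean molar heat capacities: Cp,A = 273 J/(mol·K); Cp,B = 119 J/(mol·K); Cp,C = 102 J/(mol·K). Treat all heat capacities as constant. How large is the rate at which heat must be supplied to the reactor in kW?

Q_in = 14.8 kW

Extent of reaction ξ = 0.287 × 1730 = 496.51 mol/h
Reaction term: ξ·ΔH°_rxn = 496.51 × 86.4 = 42898 kJ/h
Sensible, feed 206→25 °C: -85484 kJ/h
Outlet flows (mol/h): A 1233.5, B 496.51, C 496.51
Sensible, products 25→240 °C: 95991 kJ/h
Q = ΔH = 53405 kJ/h = 14.835 kW
Heat supplied = 14.835 kW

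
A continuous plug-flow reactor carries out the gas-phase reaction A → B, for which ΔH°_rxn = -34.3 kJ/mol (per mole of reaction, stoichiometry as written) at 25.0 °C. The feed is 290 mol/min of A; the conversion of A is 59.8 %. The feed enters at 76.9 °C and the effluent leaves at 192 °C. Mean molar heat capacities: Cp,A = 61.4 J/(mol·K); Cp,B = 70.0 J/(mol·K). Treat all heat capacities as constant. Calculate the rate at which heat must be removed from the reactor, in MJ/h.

Q_out = 219 MJ/h

Extent of reaction ξ = 0.598 × 290 = 173.42 mol/min
Reaction term: ξ·ΔH°_rxn = 173.42 × -34.3 = -5948.3 kJ/min
Sensible, feed 76.9→25 °C: -924.13 kJ/min
Outlet flows (mol/min): A 116.58, B 173.42
Sensible, products 25→192 °C: 3222.7 kJ/min
Q = ΔH = -3649.8 kJ/min = -60.829 kW
Heat removed = 218.99 MJ/h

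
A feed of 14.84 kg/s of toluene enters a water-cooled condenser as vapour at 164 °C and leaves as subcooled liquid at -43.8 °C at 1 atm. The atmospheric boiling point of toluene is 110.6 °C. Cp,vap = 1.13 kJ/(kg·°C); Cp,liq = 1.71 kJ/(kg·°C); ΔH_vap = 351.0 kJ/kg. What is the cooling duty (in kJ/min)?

vapour 164→110.6 °C: -60.342 kJ/kg
condensation at 110.6 °C: -351 kJ/kg
liquid 110.6→-43.8 °C: -264.02 kJ/kg
Δh = -60.342 + -351 + -264.02 = -675.37 kJ/kg
Q = ṁ·Δh = 14.84 kg/s × -675.37 kJ/kg = -10022 kJ/s
|Q| = 10022 kW = 601350 kJ/min

Q_c = 601000 kJ/min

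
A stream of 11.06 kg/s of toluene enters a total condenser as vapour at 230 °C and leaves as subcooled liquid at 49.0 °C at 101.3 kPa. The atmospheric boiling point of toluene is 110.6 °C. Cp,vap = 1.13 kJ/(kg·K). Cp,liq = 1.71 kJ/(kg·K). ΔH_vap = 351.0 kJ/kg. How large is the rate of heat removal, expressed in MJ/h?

vapour 230→110.6 °C: -134.92 kJ/kg
condensation at 110.6 °C: -351 kJ/kg
liquid 110.6→49.0 °C: -105.34 kJ/kg
Δh = -134.92 + -351 + -105.34 = -591.26 kJ/kg
Q = ṁ·Δh = 11.06 kg/s × -591.26 kJ/kg = -6539.3 kJ/s
|Q| = 6539.3 kW = 23542 MJ/h

Q_c = 23500 MJ/h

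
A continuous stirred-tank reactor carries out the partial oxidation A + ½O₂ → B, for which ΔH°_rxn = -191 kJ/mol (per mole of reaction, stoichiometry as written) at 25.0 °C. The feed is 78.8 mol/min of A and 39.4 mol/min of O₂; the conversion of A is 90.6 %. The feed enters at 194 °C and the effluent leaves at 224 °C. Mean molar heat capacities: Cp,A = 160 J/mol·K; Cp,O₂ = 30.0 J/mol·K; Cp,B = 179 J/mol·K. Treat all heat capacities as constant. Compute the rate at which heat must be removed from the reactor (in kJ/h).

Extent of reaction ξ = 0.906 × 78.8 = 71.393 mol/min
Reaction term: ξ·ΔH°_rxn = 71.393 × -191 = -13636 kJ/min
Sensible, feed 194→25 °C: -2330.5 kJ/min
Outlet flows (mol/min): A 7.4072, O₂ 3.7036, B 71.393
Sensible, products 25→224 °C: 2801 kJ/min
Q = ΔH = -13165 kJ/min = -219.42 kW
Heat removed = 789930 kJ/h

Q_out = 790000 kJ/h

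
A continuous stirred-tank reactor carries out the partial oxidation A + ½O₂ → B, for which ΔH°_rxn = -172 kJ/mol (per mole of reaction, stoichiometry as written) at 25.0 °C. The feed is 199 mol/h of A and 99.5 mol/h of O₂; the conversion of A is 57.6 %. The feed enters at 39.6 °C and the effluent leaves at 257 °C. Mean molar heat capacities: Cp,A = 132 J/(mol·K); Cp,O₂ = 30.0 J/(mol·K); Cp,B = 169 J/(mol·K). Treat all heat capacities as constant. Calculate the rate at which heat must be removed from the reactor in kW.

Extent of reaction ξ = 0.576 × 199 = 114.62 mol/h
Reaction term: ξ·ΔH°_rxn = 114.62 × -172 = -19715 kJ/h
Sensible, feed 39.6→25 °C: -427.09 kJ/h
Outlet flows (mol/h): A 84.376, O₂ 42.188, B 114.62
Sensible, products 25→257 °C: 7371.7 kJ/h
Q = ΔH = -12771 kJ/h = -3.5474 kW
Heat removed = 3.5474 kW

Q_out = 3.55 kW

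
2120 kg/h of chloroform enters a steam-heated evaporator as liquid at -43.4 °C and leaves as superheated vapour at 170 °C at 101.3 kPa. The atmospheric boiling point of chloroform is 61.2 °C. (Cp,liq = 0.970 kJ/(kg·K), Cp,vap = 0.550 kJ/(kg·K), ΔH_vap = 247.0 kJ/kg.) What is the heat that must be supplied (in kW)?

Q = 240 kW

liquid -43.4→61.2 °C: 101.46 kJ/kg
vaporisation at 61.2 °C: 247 kJ/kg
vapour 61.2→170 °C: 59.84 kJ/kg
Δh = 101.46 + 247 + 59.84 = 408.3 kJ/kg
Q = ṁ·Δh = 2120 kg/h × 408.3 kJ/kg = 865600 kJ/h
|Q| = 240.44 kW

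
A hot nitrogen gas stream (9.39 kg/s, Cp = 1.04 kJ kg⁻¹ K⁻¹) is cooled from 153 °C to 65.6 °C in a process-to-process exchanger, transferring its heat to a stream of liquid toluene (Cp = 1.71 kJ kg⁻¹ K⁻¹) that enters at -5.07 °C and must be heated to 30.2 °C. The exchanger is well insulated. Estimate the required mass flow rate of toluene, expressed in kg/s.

ṁ_c = 14.2 kg/s

Heat released by hot stream: Q = 9.39 × 1.04 × (153 − 65.6) = 853.51 kJ/s
Energy balance on cold side (adiabatic exchanger): Q = ṁ_c·Cp_c·(T_c,out − T_c,in)
ṁ_c = 853.51 / [1.71 × (30.2 − -5.07)] = 14.152 kg/s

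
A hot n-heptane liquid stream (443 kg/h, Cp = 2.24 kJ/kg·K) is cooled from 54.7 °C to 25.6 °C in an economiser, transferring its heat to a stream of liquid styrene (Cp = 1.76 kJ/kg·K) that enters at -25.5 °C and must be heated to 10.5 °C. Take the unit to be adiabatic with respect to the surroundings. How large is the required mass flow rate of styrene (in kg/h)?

Heat released by hot stream: Q = 443 × 2.24 × (54.7 − 25.6) = 28877 kJ/h
Energy balance on cold side (adiabatic exchanger): Q = ṁ_c·Cp_c·(T_c,out − T_c,in)
ṁ_c = 28877 / [1.76 × (10.5 − -25.5)] = 455.75 kg/h

ṁ_c = 456 kg/h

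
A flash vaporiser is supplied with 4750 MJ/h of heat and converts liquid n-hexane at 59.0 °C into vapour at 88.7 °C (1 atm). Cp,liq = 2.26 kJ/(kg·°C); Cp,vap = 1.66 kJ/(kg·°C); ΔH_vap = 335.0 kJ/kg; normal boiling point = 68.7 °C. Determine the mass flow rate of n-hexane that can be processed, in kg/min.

Δh = 2.26×(68.7−59.0) + 335.0 + 1.66×(88.7−68.7) = 390.12 kJ/kg
Q = 4750 MJ/h = 1319.4 kJ/s = 79167 kJ/min
ṁ = Q/Δh = 79167 / 390.12 = 202.93 kg/min

ṁ = 203 kg/min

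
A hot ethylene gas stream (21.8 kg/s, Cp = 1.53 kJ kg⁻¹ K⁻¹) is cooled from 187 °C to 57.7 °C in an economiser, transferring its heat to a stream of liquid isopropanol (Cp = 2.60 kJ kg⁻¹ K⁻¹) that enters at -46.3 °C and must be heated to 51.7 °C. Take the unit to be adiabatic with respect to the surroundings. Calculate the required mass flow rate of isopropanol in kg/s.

Heat released by hot stream: Q = 21.8 × 1.53 × (187 − 57.7) = 4312.7 kJ/s
Energy balance on cold side (adiabatic exchanger): Q = ṁ_c·Cp_c·(T_c,out − T_c,in)
ṁ_c = 4312.7 / [2.60 × (51.7 − -46.3)] = 16.926 kg/s

ṁ_c = 16.9 kg/s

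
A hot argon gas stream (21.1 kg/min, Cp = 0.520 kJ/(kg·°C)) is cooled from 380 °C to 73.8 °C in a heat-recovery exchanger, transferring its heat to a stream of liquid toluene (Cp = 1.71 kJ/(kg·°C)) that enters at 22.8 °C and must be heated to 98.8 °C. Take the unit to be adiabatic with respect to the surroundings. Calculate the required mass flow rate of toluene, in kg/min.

Heat released by hot stream: Q = 21.1 × 0.520 × (380 − 73.8) = 3359.6 kJ/min
Energy balance on cold side (adiabatic exchanger): Q = ṁ_c·Cp_c·(T_c,out − T_c,in)
ṁ_c = 3359.6 / [1.71 × (98.8 − 22.8)] = 25.851 kg/min

ṁ_c = 25.9 kg/min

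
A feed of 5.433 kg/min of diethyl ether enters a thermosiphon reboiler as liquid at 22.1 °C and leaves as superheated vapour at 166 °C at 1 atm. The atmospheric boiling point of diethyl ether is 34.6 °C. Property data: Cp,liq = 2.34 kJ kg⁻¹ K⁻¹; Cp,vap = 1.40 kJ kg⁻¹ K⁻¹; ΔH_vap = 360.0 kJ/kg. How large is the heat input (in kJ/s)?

Q = 51.9 kJ/s

liquid 22.1→34.6 °C: 29.25 kJ/kg
vaporisation at 34.6 °C: 360 kJ/kg
vapour 34.6→166 °C: 183.96 kJ/kg
Δh = 29.25 + 360 + 183.96 = 573.21 kJ/kg
Q = ṁ·Δh = 5.433 kg/min × 573.21 kJ/kg = 3114.2 kJ/min
|Q| = 51.904 kW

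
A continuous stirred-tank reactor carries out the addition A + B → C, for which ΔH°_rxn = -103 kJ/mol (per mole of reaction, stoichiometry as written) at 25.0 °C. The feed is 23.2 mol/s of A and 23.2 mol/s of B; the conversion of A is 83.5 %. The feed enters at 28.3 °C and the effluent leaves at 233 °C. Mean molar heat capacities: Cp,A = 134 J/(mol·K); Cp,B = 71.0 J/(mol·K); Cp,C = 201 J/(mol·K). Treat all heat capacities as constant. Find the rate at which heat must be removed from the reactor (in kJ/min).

Q_out = 62300 kJ/min

Extent of reaction ξ = 0.835 × 23.2 = 19.372 mol/s
Reaction term: ξ·ΔH°_rxn = 19.372 × -103 = -1995.3 kJ/s
Sensible, feed 28.3→25 °C: -15.695 kJ/s
Outlet flows (mol/s): A 3.828, B 3.828, C 19.372
Sensible, products 25→233 °C: 973.13 kJ/s
Q = ΔH = -1037.9 kJ/s = -1037.9 kW
Heat removed = 62273 kJ/min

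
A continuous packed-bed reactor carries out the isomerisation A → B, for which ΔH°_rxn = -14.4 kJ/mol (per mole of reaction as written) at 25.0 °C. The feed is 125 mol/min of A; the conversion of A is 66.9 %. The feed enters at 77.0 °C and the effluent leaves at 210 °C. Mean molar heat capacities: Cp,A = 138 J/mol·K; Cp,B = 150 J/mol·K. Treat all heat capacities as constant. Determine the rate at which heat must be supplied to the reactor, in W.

Extent of reaction ξ = 0.669 × 125 = 83.625 mol/min
Reaction term: ξ·ΔH°_rxn = 83.625 × -14.4 = -1204.2 kJ/min
Sensible, feed 77.0→25 °C: -897 kJ/min
Outlet flows (mol/min): A 41.375, B 83.625
Sensible, products 25→210 °C: 3376.9 kJ/min
Q = ΔH = 1275.7 kJ/min = 21.262 kW
Heat supplied = 21262 W

Q_in = 21300 W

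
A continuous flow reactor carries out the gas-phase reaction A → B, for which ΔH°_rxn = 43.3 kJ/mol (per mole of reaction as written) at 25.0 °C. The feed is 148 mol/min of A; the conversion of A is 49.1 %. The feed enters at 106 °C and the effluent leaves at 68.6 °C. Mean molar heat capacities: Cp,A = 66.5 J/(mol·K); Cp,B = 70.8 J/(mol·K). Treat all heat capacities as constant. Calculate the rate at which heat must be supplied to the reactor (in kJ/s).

Extent of reaction ξ = 0.491 × 148 = 72.668 mol/min
Reaction term: ξ·ΔH°_rxn = 72.668 × 43.3 = 3146.5 kJ/min
Sensible, feed 106→25 °C: -797.2 kJ/min
Outlet flows (mol/min): A 75.332, B 72.668
Sensible, products 25→68.6 °C: 442.73 kJ/min
Q = ΔH = 2792.1 kJ/min = 46.534 kW
Heat supplied = 46.534 kJ/s

Q_in = 46.5 kJ/s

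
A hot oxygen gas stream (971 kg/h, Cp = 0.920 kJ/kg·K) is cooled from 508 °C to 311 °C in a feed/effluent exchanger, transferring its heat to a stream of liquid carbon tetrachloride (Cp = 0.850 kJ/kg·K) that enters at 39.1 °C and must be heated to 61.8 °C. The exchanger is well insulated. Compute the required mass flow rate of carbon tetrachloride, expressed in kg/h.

Heat released by hot stream: Q = 971 × 0.920 × (508 − 311) = 175980 kJ/h
Energy balance on cold side (adiabatic exchanger): Q = ṁ_c·Cp_c·(T_c,out − T_c,in)
ṁ_c = 175980 / [0.850 × (61.8 − 39.1)] = 9120.7 kg/h

ṁ_c = 9120 kg/h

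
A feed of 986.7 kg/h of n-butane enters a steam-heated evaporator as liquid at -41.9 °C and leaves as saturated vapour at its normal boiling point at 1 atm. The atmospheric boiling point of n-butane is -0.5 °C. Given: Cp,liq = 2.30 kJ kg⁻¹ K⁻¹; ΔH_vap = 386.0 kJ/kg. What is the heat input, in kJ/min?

Q = 7910 kJ/min

liquid -41.9→-0.5 °C: 95.22 kJ/kg
vaporisation at -0.5 °C: 386 kJ/kg
Δh = 95.22 + 386 = 481.22 kJ/kg
Q = ṁ·Δh = 986.7 kg/h × 481.22 kJ/kg = 474820 kJ/h
|Q| = 131.89 kW = 7913.7 kJ/min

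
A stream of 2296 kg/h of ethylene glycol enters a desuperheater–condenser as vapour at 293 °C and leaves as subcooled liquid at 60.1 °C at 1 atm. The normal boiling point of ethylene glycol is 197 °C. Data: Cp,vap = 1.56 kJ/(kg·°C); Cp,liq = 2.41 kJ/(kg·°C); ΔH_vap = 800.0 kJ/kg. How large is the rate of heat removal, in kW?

Q_c = 816 kW

vapour 293→197 °C: -149.76 kJ/kg
condensation at 197 °C: -800 kJ/kg
liquid 197→60.1 °C: -329.93 kJ/kg
Δh = -149.76 + -800 + -329.93 = -1279.7 kJ/kg
Q = ṁ·Δh = 2296 kg/h × -1279.7 kJ/kg = -2.9382e+06 kJ/h
|Q| = 816.16 kW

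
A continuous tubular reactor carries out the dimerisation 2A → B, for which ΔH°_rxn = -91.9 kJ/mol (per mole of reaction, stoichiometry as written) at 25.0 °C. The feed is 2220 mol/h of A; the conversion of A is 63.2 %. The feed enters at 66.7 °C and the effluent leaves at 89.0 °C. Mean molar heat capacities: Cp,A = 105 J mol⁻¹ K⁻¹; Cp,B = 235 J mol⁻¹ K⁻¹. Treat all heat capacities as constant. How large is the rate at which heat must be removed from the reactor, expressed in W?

Q_out = 16200 W

Extent of reaction ξ = 0.632 × 2220 / 2 = 701.52 mol/h
Reaction term: ξ·ΔH°_rxn = 701.52 × -91.9 = -64470 kJ/h
Sensible, feed 66.7→25 °C: -9720.3 kJ/h
Outlet flows (mol/h): A 816.96, B 701.52
Sensible, products 25→89.0 °C: 16041 kJ/h
Q = ΔH = -58149 kJ/h = -16.153 kW
Heat removed = 16153 W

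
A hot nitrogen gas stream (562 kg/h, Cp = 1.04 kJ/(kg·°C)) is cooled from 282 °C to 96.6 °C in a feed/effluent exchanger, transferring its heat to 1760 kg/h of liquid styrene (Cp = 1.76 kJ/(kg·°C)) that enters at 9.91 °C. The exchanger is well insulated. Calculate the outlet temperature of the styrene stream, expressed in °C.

T_c,out = 44.9 °C

Heat released by hot stream: Q = 562 × 1.04 × (282 − 96.6) = 108360 kJ/h
Energy balance on cold side (adiabatic exchanger): Q = ṁ_c·Cp_c·(T_c,out − T_c,in)
T_c,out = 9.91 + 108360/(1760 × 1.76) = 44.893 °C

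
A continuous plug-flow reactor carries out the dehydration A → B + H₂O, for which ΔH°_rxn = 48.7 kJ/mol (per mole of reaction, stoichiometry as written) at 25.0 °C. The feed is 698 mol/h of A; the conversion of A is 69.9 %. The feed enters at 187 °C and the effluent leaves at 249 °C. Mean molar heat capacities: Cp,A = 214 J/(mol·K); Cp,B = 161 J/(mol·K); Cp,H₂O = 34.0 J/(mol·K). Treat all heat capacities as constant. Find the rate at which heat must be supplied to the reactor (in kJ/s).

Extent of reaction ξ = 0.699 × 698 = 487.9 mol/h
Reaction term: ξ·ΔH°_rxn = 487.9 × 48.7 = 23761 kJ/h
Sensible, feed 187→25 °C: -24198 kJ/h
Outlet flows (mol/h): A 210.1, B 487.9, H₂O 487.9
Sensible, products 25→249 °C: 31383 kJ/h
Q = ΔH = 30945 kJ/h = 8.5959 kW
Heat supplied = 8.5959 kJ/s

Q_in = 8.60 kJ/s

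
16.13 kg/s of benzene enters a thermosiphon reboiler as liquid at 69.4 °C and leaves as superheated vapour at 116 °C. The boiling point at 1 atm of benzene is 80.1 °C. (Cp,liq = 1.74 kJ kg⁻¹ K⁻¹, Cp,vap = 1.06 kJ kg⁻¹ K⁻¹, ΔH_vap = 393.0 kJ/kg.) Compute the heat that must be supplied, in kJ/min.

liquid 69.4→80.1 °C: 18.618 kJ/kg
vaporisation at 80.1 °C: 393 kJ/kg
vapour 80.1→116 °C: 38.054 kJ/kg
Δh = 18.618 + 393 + 38.054 = 449.67 kJ/kg
Q = ṁ·Δh = 16.13 kg/s × 449.67 kJ/kg = 7253.2 kJ/s
|Q| = 7253.2 kW = 435190 kJ/min

Q = 435000 kJ/min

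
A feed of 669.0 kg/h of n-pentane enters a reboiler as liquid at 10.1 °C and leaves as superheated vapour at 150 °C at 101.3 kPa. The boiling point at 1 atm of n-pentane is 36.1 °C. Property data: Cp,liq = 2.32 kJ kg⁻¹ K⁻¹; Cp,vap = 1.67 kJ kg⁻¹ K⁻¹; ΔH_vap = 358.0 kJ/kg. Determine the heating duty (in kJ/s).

liquid 10.1→36.1 °C: 60.32 kJ/kg
vaporisation at 36.1 °C: 358 kJ/kg
vapour 36.1→150 °C: 190.21 kJ/kg
Δh = 60.32 + 358 + 190.21 = 608.53 kJ/kg
Q = ṁ·Δh = 669.0 kg/h × 608.53 kJ/kg = 407110 kJ/h
|Q| = 113.09 kW

Q = 113 kJ/s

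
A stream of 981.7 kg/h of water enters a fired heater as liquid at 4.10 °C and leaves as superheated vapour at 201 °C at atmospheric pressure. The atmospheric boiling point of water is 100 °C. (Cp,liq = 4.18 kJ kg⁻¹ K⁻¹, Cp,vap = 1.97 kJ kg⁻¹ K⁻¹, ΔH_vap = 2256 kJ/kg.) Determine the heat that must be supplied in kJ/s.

liquid 4.10→100 °C: 400.86 kJ/kg
vaporisation at 100 °C: 2256 kJ/kg
vapour 100→201 °C: 198.97 kJ/kg
Δh = 400.86 + 2256 + 198.97 = 2855.8 kJ/kg
Q = ṁ·Δh = 981.7 kg/h × 2855.8 kJ/kg = 2.8036e+06 kJ/h
|Q| = 778.77 kW

Q = 779 kJ/s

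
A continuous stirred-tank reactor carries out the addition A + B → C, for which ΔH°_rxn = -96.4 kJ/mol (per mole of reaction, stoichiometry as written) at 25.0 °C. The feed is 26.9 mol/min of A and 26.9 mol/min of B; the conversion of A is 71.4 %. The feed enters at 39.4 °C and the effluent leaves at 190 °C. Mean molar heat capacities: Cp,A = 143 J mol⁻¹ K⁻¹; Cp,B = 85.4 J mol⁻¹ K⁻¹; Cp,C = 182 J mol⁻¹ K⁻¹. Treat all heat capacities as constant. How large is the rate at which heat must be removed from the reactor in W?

Extent of reaction ξ = 0.714 × 26.9 = 19.207 mol/min
Reaction term: ξ·ΔH°_rxn = 19.207 × -96.4 = -1851.5 kJ/min
Sensible, feed 39.4→25 °C: -88.473 kJ/min
Outlet flows (mol/min): A 7.6934, B 7.6934, C 19.207
Sensible, products 25→190 °C: 866.71 kJ/min
Q = ΔH = -1073.3 kJ/min = -17.888 kW
Heat removed = 17888 W

Q_out = 17900 W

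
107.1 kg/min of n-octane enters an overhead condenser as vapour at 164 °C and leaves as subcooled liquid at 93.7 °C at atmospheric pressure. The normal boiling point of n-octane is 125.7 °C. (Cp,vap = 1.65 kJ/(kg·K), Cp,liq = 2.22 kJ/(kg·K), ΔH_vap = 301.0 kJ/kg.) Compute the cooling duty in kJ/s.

vapour 164→125.7 °C: -63.195 kJ/kg
condensation at 125.7 °C: -301 kJ/kg
liquid 125.7→93.7 °C: -71.04 kJ/kg
Δh = -63.195 + -301 + -71.04 = -435.24 kJ/kg
Q = ṁ·Δh = 107.1 kg/min × -435.24 kJ/kg = -46614 kJ/min
|Q| = 776.89 kW

Q_c = 777 kJ/s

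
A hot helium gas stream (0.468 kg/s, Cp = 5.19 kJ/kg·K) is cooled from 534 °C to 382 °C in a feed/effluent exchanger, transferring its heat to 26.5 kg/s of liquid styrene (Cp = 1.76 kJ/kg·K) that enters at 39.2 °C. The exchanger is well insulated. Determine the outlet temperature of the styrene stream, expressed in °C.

T_c,out = 47.1 °C

Heat released by hot stream: Q = 0.468 × 5.19 × (534 − 382) = 369.2 kJ/s
Energy balance on cold side (adiabatic exchanger): Q = ṁ_c·Cp_c·(T_c,out − T_c,in)
T_c,out = 39.2 + 369.2/(26.5 × 1.76) = 47.116 °C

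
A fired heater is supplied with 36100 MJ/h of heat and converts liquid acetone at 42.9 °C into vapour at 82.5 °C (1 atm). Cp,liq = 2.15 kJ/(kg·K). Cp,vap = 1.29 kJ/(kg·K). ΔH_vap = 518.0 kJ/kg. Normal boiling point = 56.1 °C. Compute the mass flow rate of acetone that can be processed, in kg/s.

ṁ = 17.3 kg/s

Δh = 2.15×(56.1−42.9) + 518.0 + 1.29×(82.5−56.1) = 580.44 kJ/kg
Q = 36100 MJ/h = 10028 kJ/s = 10028 kJ/s
ṁ = Q/Δh = 10028 / 580.44 = 17.276 kg/s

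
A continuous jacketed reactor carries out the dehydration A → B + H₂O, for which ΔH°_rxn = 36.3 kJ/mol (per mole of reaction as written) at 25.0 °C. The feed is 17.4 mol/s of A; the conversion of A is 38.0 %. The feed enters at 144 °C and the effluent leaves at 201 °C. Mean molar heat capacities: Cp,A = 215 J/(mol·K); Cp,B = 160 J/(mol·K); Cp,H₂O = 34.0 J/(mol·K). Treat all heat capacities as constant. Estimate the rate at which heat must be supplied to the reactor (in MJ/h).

Extent of reaction ξ = 0.380 × 17.4 = 6.612 mol/s
Reaction term: ξ·ΔH°_rxn = 6.612 × 36.3 = 240.02 kJ/s
Sensible, feed 144→25 °C: -445.18 kJ/s
Outlet flows (mol/s): A 10.788, B 6.612, H₂O 6.612
Sensible, products 25→201 °C: 633.98 kJ/s
Q = ΔH = 428.81 kJ/s = 428.81 kW
Heat supplied = 1543.7 MJ/h

Q_in = 1540 MJ/h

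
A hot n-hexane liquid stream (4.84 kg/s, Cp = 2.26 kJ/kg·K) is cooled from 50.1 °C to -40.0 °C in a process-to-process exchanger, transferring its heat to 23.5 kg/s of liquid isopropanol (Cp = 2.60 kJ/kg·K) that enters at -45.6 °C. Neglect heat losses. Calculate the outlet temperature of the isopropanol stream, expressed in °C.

Heat released by hot stream: Q = 4.84 × 2.26 × (50.1 − -40.0) = 985.55 kJ/s
Energy balance on cold side (adiabatic exchanger): Q = ṁ_c·Cp_c·(T_c,out − T_c,in)
T_c,out = -45.6 + 985.55/(23.5 × 2.60) = -29.47 °C

T_c,out = -29.5 °C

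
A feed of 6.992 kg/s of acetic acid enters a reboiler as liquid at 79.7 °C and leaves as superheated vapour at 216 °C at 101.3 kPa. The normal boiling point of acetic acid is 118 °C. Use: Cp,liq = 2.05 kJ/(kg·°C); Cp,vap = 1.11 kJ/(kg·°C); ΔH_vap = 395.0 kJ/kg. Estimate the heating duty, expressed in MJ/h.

Q = 14700 MJ/h

liquid 79.7→118 °C: 78.515 kJ/kg
vaporisation at 118 °C: 395 kJ/kg
vapour 118→216 °C: 108.78 kJ/kg
Δh = 78.515 + 395 + 108.78 = 582.29 kJ/kg
Q = ṁ·Δh = 6.992 kg/s × 582.29 kJ/kg = 4071.4 kJ/s
|Q| = 4071.4 kW = 14657 MJ/h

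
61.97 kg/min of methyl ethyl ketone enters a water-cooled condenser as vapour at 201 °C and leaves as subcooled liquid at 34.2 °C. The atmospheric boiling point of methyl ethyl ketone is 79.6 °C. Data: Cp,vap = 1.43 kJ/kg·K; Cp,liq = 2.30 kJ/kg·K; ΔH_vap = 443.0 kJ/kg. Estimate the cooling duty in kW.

vapour 201→79.6 °C: -173.6 kJ/kg
condensation at 79.6 °C: -443 kJ/kg
liquid 79.6→34.2 °C: -104.42 kJ/kg
Δh = -173.6 + -443 + -104.42 = -721.02 kJ/kg
Q = ṁ·Δh = 61.97 kg/min × -721.02 kJ/kg = -44682 kJ/min
|Q| = 744.7 kW

Q_c = 745 kW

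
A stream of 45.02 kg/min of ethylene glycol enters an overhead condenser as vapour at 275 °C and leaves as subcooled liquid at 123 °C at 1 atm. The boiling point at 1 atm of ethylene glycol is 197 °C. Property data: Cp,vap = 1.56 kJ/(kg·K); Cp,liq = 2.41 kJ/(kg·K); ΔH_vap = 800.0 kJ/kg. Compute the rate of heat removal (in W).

vapour 275→197 °C: -121.68 kJ/kg
condensation at 197 °C: -800 kJ/kg
liquid 197→123 °C: -178.34 kJ/kg
Δh = -121.68 + -800 + -178.34 = -1100 kJ/kg
Q = ṁ·Δh = 45.02 kg/min × -1100 kJ/kg = -49523 kJ/min
|Q| = 825.38 kW = 825380 W

Q_c = 825000 W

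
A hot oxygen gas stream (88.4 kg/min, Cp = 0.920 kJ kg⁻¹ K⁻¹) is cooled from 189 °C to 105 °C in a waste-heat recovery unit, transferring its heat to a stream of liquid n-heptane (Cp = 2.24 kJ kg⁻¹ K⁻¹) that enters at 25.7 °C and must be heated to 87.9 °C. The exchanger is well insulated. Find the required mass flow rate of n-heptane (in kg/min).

ṁ_c = 49.0 kg/min

Heat released by hot stream: Q = 88.4 × 0.920 × (189 − 105) = 6831.6 kJ/min
Energy balance on cold side (adiabatic exchanger): Q = ṁ_c·Cp_c·(T_c,out − T_c,in)
ṁ_c = 6831.6 / [2.24 × (87.9 − 25.7)] = 49.032 kg/min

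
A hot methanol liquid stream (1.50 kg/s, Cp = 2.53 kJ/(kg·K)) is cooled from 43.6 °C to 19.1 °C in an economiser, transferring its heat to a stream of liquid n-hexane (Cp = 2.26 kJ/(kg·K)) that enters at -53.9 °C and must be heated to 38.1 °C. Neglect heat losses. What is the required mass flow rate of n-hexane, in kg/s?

ṁ_c = 0.447 kg/s

Heat released by hot stream: Q = 1.50 × 2.53 × (43.6 − 19.1) = 92.977 kJ/s
Energy balance on cold side (adiabatic exchanger): Q = ṁ_c·Cp_c·(T_c,out − T_c,in)
ṁ_c = 92.977 / [2.26 × (38.1 − -53.9)] = 0.44718 kg/s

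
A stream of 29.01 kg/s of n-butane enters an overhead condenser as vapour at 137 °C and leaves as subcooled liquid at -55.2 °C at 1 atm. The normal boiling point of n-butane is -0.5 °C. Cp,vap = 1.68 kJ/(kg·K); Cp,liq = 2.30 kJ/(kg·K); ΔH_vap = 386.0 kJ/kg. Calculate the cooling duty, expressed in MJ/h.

Q_c = 77600 MJ/h

vapour 137→-0.5 °C: -231 kJ/kg
condensation at -0.5 °C: -386 kJ/kg
liquid -0.5→-55.2 °C: -125.81 kJ/kg
Δh = -231 + -386 + -125.81 = -742.81 kJ/kg
Q = ṁ·Δh = 29.01 kg/s × -742.81 kJ/kg = -21549 kJ/s
|Q| = 21549 kW = 77576 MJ/h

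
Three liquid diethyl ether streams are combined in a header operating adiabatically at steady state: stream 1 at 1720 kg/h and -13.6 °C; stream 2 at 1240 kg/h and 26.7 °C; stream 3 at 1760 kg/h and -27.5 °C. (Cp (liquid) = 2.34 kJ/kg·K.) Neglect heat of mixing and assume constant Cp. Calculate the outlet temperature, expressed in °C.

No heat crosses the boundary, so H_out = H_in.
T_out = Σ ṁᵢCp,ᵢTᵢ / Σ ṁᵢCp,ᵢ
      = -90521 / 11045 = -8.1958 °C

T_out = -8.20 °C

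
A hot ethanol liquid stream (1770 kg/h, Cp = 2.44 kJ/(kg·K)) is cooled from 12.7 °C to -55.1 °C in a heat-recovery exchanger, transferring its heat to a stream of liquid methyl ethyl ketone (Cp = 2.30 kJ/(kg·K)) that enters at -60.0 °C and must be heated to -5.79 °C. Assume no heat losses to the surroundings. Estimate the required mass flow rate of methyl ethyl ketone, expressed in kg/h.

Heat released by hot stream: Q = 1770 × 2.44 × (12.7 − -55.1) = 292810 kJ/h
Energy balance on cold side (adiabatic exchanger): Q = ṁ_c·Cp_c·(T_c,out − T_c,in)
ṁ_c = 292810 / [2.30 × (-5.79 − -60.0)] = 2348.5 kg/h

ṁ_c = 2350 kg/h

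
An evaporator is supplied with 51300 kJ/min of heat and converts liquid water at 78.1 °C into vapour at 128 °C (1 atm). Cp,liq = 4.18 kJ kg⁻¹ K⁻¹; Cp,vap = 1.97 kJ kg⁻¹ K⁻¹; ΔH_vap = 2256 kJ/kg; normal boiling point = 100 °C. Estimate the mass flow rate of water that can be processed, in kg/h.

Δh = 4.18×(100−78.1) + 2256 + 1.97×(128−100) = 2402.7 kJ/kg
Q = 51300 kJ/min = 855 kJ/s = 3.078e+06 kJ/h
ṁ = Q/Δh = 3.078e+06 / 2402.7 = 1281.1 kg/h

ṁ = 1280 kg/h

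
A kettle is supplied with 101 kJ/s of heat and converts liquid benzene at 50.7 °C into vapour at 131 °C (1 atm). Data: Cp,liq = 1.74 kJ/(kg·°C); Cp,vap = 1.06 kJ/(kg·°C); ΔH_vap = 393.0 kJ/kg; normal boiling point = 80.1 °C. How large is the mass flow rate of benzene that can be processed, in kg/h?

Δh = 1.74×(80.1−50.7) + 393.0 + 1.06×(131−80.1) = 498.11 kJ/kg
Q = 101 kJ/s = 101 kJ/s = 363600 kJ/h
ṁ = Q/Δh = 363600 / 498.11 = 729.96 kg/h

ṁ = 730 kg/h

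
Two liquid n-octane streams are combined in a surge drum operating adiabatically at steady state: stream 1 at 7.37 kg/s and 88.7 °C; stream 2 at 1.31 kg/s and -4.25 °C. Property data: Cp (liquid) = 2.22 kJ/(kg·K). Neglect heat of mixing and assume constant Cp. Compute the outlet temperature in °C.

No heat crosses the boundary, so H_out = H_in.
Σ ṁᵢCp,ᵢTᵢ = 7.37×2.22×88.7 + 1.31×2.22×-4.25 = 1438.9
Σ ṁᵢCp,ᵢ = 7.37×2.22 + 1.31×2.22 = 19.27
T_out = 1438.9 / 19.27 = 74.672 °C

T_out = 74.7 °C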